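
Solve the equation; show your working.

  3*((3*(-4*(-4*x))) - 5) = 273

Step 1. [3*((3*(-4*(-4*x))) - 5) = 273] 3 out front; divide by 3, so div: (3*(-4*(-4*x))) - 5 = 91.
Step 2. [(3*(-4*(-4*x))) - 5 = 91] -5 is outermost — add 5 both sides. So sub: 3*(-4*(-4*x)) = 96.
Step 3. [3*(-4*(-4*x)) = 96] divide by the outer 3 ⇒ div: -4*(-4*x) = 32.
Step 4. [-4*(-4*x) = 32] leading coefficient -4: divide by -4. So div: -4*x = -8.
Step 5. [-4*x = -8] leading coefficient -4: divide by -4 ⇒ div: x = 2.

Answer: x ∈ {2}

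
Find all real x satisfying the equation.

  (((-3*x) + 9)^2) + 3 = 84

Step 1. [(((-3*x) + 9)^2) + 3 = 84] 3 comes off first (subtract 3). So sub: ((-3*x) + 9)^2 = 81.
Step 2. [((-3*x) + 9)^2 = 81] LHS squared, RHS 81 ≥ 0: apply √ (±), so sqrt: (-3*x) + 9 = 9 or -9.
Step 3. [(-3*x) + 9 = 9 or -9] -3 | LHS and -3 | 9 or -9: pull -3 out, so factor: x - 3 = -3 or 3.
Step 4. [x - 3 = -3 or 3] -3 is outermost — add 3 both sides, so sub: x = 0 or 6.

Answer: x ∈ {0, 6}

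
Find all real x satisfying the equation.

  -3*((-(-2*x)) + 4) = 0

Step 1. [-3*((-(-2*x)) + 4) = 0] leading coefficient -3: divide by -3. So div: (-(-2*x)) + 4 = 0.
Step 2. [(-(-2*x)) + 4 = 0] 4 comes off first (subtract 4), so sub: -(-2*x) = -4.
Step 3. [-(-2*x) = -4] LHS negated; negate both sides ⇒ neg: -2*x = 4.
Step 4. [-2*x = 4] -2·(inner) — divide through by -2. So div: x = -2.

Answer: x ∈ {-2}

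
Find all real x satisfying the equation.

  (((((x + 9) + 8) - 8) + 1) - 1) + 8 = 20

Step 1. [(((((x + 9) + 8) - 8) + 1) - 1) + 8 = 20] peel the +8: subtract 8 from each side ⇒ sub: ((((x + 9) + 8) - 8) + 1) - 1 = 12.
Step 2. [((((x + 9) + 8) - 8) + 1) - 1 = 12] add 1: x sits inside (… - 1), so sub: (((x + 9) + 8) - 8) + 1 = 13.
Step 3. [(((x + 9) + 8) - 8) + 1 = 13] subtract 1: x sits inside (… + 1), so sub: ((x + 9) + 8) - 8 = 12.
Step 4. [((x + 9) + 8) - 8 = 12] 8 comes off first (add 8). So sub: (x + 9) + 8 = 20.
Step 5. [(x + 9) + 8 = 20] subtract 8: x sits inside (… + 8), so sub: x + 9 = 12.
Step 6. [x + 9 = 12] the outer +9 inverts by subtracting 9, so sub: x = 3.

Answer: x ∈ {3}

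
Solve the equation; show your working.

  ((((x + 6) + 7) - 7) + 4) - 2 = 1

Step 1. [((((x + 6) + 7) - 7) + 4) - 2 = 1] -2 is outermost — add 2 both sides ⇒ sub: (((x + 6) + 7) - 7) + 4 = 3.
Step 2. [(((x + 6) + 7) - 7) + 4 = 3] +4 is outermost — subtract 4 both sides. So sub: ((x + 6) + 7) - 7 = -1.
Step 3. [((x + 6) + 7) - 7 = -1] the outer -7 inverts by adding 7 ⇒ sub: (x + 6) + 7 = 6.
Step 4. [(x + 6) + 7 = 6] subtract 7: x sits inside (… + 7). So sub: x + 6 = -1.
Step 5. [x + 6 = -1] subtract 6: x sits inside (… + 6) ⇒ sub: x = -7.

Answer: x ∈ {-7}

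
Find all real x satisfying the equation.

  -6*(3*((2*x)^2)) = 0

Step 1. [-6*(3*((2*x)^2)) = 0] -6·(inner) — divide through by -6 ⇒ div: 3*((2*x)^2) = 0.
Step 2. [3*((2*x)^2) = 0] 3·(inner) — divide through by 3 ⇒ div: (2*x)^2 = 0.
Step 3. [(2*x)^2 = 0] 0 ≥ 0, LHS is (·)² — take ±√, so sqrt: 2*x = 0.
Step 4. [2*x = 0] LHS = 2·(…); ÷2 both sides ⇒ div: x = 0.

Answer: x ∈ {0}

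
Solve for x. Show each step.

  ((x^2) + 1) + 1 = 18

Step 1. [((x^2) + 1) + 1 = 18] +1 is outermost — subtract 1 both sides. So sub: (x^2) + 1 = 17.
Step 2. [(x^2) + 1 = 17] subtract 1: x sits inside (… + 1), so sub: x^2 = 16.
Step 3. [x^2 = 16] √ both sides: 16 ≥ 0 gives two branches, so sqrt: x = 4 or -4.

Answer: x ∈ {-4, 4}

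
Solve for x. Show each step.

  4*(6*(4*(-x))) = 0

Step 1. [4*(6*(4*(-x))) = 0] 4·(inner) — divide through by 4 ⇒ div: 6*(4*(-x)) = 0.
Step 2. [6*(4*(-x)) = 0] leading coefficient 6: divide by 6, so div: 4*(-x) = 0.
Step 3. [4*(-x) = 0] 4·(inner) — divide through by 4. So div: -x = 0.
Step 4. [-x = 0] leading − — multiply by −1 ⇒ neg: x = 0.

Answer: x ∈ {0}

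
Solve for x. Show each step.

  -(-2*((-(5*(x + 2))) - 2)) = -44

Step 1. [-(-2*((-(5*(x + 2))) - 2)) = -44] leading − — multiply by −1. So neg: -2*((-(5*(x + 2))) - 2) = 44.
Step 2. [-2*((-(5*(x + 2))) - 2) = 44] LHS = -2·(…); ÷-2 both sides, so div: (-(5*(x + 2))) - 2 = -22.
Step 3. [(-(5*(x + 2))) - 2 = -22] 2 comes off first (add 2) ⇒ sub: -(5*(x + 2)) = -20.
Step 4. [-(5*(x + 2)) = -20] flip signs both sides ⇒ neg: 5*(x + 2) = 20.
Step 5. [5*(x + 2) = 20] divide by the outer 5 ⇒ div: x + 2 = 4.
Step 6. [x + 2 = 4] +2 is outermost — subtract 2 both sides, so sub: x = 2.

Answer: x ∈ {2}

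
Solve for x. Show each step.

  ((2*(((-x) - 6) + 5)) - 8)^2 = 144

Step 1. [((2*(((-x) - 6) + 5)) - 8)^2 = 144] 144 ≥ 0, LHS is (·)² — take ±√, so sqrt: (2*(((-x) - 6) + 5)) - 8 = 12 or -12.
Step 2. [(2*(((-x) - 6) + 5)) - 8 = 12 or -12] 2 divides every term; factor it out ⇒ factor: (((-x) - 6) + 5) - 4 = 6 or -6.
Step 3. [(((-x) - 6) + 5) - 4 = 6 or -6] -4 is outermost — add 4 both sides ⇒ sub: ((-x) - 6) + 5 = 10 or -2.
Step 4. [((-x) - 6) + 5 = 10 or -2] 5 comes off first (subtract 5). So sub: (-x) - 6 = 5 or -7.
Step 5. [(-x) - 6 = 5 or -7] peel the -6: add 6 from each side ⇒ sub: -x = 11 or -1.
Step 6. [-x = 11 or -1] LHS negated; negate both sides, so neg: x = -11 or 1.

Answer: x ∈ {-11, 1}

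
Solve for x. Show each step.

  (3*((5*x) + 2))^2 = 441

Step 1. [(3*((5*x) + 2))^2 = 441] LHS squared, RHS 441 ≥ 0: apply √ (±). So sqrt: 3*((5*x) + 2) = 21 or -21.
Step 2. [3*((5*x) + 2) = 21 or -21] divide by the outer 3. So div: (5*x) + 2 = 7 or -7.
Step 3. [(5*x) + 2 = 7 or -7] subtract 2: x sits inside (… + 2) ⇒ sub: 5*x = 5 or -9.
Step 4. [5*x = 5 or -9] 5·(inner) — divide through by 5 ⇒ div: x = 1 or -9/5.

Answer: x ∈ {-9/5, 1}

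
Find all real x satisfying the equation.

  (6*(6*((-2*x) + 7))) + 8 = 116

Step 1. [(6*(6*((-2*x) + 7))) + 8 = 116] subtract 8: x sits inside (… + 8). So sub: 6*(6*((-2*x) + 7)) = 108.
Step 2. [6*(6*((-2*x) + 7)) = 108] divide by the outer 6, so div: 6*((-2*x) + 7) = 18.
Step 3. [6*((-2*x) + 7) = 18] divide by the outer 6. So div: (-2*x) + 7 = 3.
Step 4. [(-2*x) + 7 = 3] the outer +7 inverts by subtracting 7, so sub: -2*x = -4.
Step 5. [-2*x = -4] leading coefficient -2: divide by -2 ⇒ div: x = 2.

Answer: x ∈ {2}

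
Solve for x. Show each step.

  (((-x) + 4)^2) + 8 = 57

Step 1. [(((-x) + 4)^2) + 8 = 57] subtract 8: x sits inside (… + 8). So sub: ((-x) + 4)^2 = 49.
Step 2. [((-x) + 4)^2 = 49] √ both sides: 49 ≥ 0 gives two branches. So sqrt: (-x) + 4 = 7 or -7.
Step 3. [(-x) + 4 = 7 or -7] +4 is outermost — subtract 4 both sides. So sub: -x = 3 or -11.
Step 4. [-x = 3 or -11] leading − — multiply by −1, so neg: x = -3 or 11.

Answer: x ∈ {-3, 11}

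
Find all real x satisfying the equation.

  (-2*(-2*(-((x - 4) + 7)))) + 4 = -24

Step 1. [(-2*(-2*(-((x - 4) + 7)))) + 4 = -24] -2 divides every term; factor it out. So factor: (-2*(-((x - 4) + 7))) - 2 = 12.
Step 2. [(-2*(-((x - 4) + 7))) - 2 = 12] -2 | LHS and -2 | 12: pull -2 out. So factor: (-((x - 4) + 7)) + 1 = -6.
Step 3. [(-((x - 4) + 7)) + 1 = -6] subtract 1: x sits inside (… + 1), so sub: -((x - 4) + 7) = -7.
Step 4. [-((x - 4) + 7) = -7] flip signs both sides, so neg: (x - 4) + 7 = 7.
Step 5. [(x - 4) + 7 = 7] +7 is outermost — subtract 7 both sides, so sub: x - 4 = 0.
Step 6. [x - 4 = 0] add 4: x sits inside (… - 4) ⇒ sub: x = 4.

Answer: x ∈ {4}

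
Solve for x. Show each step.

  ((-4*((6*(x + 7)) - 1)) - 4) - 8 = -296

Step 1. [((-4*((6*(x + 7)) - 1)) - 4) - 8 = -296] 8 comes off first (add 8) ⇒ sub: (-4*((6*(x + 7)) - 1)) - 4 = -288.
Step 2. [(-4*((6*(x + 7)) - 1)) - 4 = -288] peel the -4: add 4 from each side. So sub: -4*((6*(x + 7)) - 1) = -284.
Step 3. [-4*((6*(x + 7)) - 1) = -284] divide by the outer -4. So div: (6*(x + 7)) - 1 = 71.
Step 4. [(6*(x + 7)) - 1 = 71] add 1: x sits inside (… - 1), so sub: 6*(x + 7) = 72.
Step 5. [6*(x + 7) = 72] 6·(inner) — divide through by 6, so div: x + 7 = 12.
Step 6. [x + 7 = 12] subtract 7: x sits inside (… + 7) ⇒ sub: x = 5.

Answer: x ∈ {5}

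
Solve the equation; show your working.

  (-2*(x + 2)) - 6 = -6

Step 1. [(-2*(x + 2)) - 6 = -6] peel the -6: add 6 from each side. So sub: -2*(x + 2) = 0.
Step 2. [-2*(x + 2) = 0] -2·(inner) — divide through by -2. So div: x + 2 = 0.
Step 3. [x + 2 = 0] 2 comes off first (subtract 2) ⇒ sub: x = -2.

Answer: x ∈ {-2}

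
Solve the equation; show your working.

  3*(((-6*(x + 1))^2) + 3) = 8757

Step 1. [3*(((-6*(x + 1))^2) + 3) = 8757] 3 out front; divide by 3 ⇒ div: ((-6*(x + 1))^2) + 3 = 2919.
Step 2. [((-6*(x + 1))^2) + 3 = 2919] the outer +3 inverts by subtracting 3 ⇒ sub: (-6*(x + 1))^2 = 2916.
Step 3. [(-6*(x + 1))^2 = 2916] 2916 ≥ 0, LHS is (·)² — take ±√. So sqrt: -6*(x + 1) = 54 or -54.
Step 4. [-6*(x + 1) = 54 or -54] -6 out front; divide by -6, so div: x + 1 = -9 or 9.
Step 5. [x + 1 = -9 or 9] 1 comes off first (subtract 1), so sub: x = -10 or 8.

Answer: x ∈ {-10, 8}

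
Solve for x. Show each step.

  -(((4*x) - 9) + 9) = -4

Step 1. [-(((4*x) - 9) + 9) = -4] flip signs both sides, so neg: ((4*x) - 9) + 9 = 4.
Step 2. [((4*x) - 9) + 9 = 4] +9 is outermost — subtract 9 both sides ⇒ sub: (4*x) - 9 = -5.
Step 3. [(4*x) - 9 = -5] add 9: x sits inside (… - 9). So sub: 4*x = 4.
Step 4. [4*x = 4] divide by the outer 4. So div: x = 1.

Answer: x ∈ {1}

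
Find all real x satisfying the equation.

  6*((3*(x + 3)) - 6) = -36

Step 1. [6*((3*(x + 3)) - 6) = -36] LHS = 6·(…); ÷6 both sides ⇒ div: (3*(x + 3)) - 6 = -6.
Step 2. [(3*(x + 3)) - 6 = -6] 3 | LHS and 3 | -6: pull 3 out ⇒ factor: (x + 3) - 2 = -2.
Step 3. [(x + 3) - 2 = -2] add 2: x sits inside (… - 2), so sub: x + 3 = 0.
Step 4. [x + 3 = 0] subtract 3: x sits inside (… + 3), so sub: x = -3.

Answer: x ∈ {-3}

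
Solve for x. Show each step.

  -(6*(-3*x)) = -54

Step 1. [-(6*(-3*x)) = -54] flip signs both sides. So neg: 6*(-3*x) = 54.
Step 2. [6*(-3*x) = 54] 6·(inner) — divide through by 6. So div: -3*x = 9.
Step 3. [-3*x = 9] LHS = -3·(…); ÷-3 both sides, so div: x = -3.

Answer: x ∈ {-3}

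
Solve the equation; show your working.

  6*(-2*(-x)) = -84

Step 1. [6*(-2*(-x)) = -84] leading coefficient 6: divide by 6, so div: -2*(-x) = -14.
Step 2. [-2*(-x) = -14] -2·(inner) — divide through by -2, so div: -x = 7.
Step 3. [-x = 7] leading − — multiply by −1. So neg: x = -7.

Answer: x ∈ {-7}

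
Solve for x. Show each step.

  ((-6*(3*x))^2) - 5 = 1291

Step 1. [((-6*(3*x))^2) - 5 = 1291] the outer -5 inverts by adding 5. So sub: (-6*(3*x))^2 = 1296.
Step 2. [(-6*(3*x))^2 = 1296] 1296 ≥ 0, LHS is (·)² — take ±√, so sqrt: -6*(3*x) = 36 or -36.
Step 3. [-6*(3*x) = 36 or -36] -6 out front; divide by -6, so div: 3*x = -6 or 6.
Step 4. [3*x = -6 or 6] LHS = 3·(…); ÷3 both sides. So div: x = -2 or 2.

Answer: x ∈ {-2, 2}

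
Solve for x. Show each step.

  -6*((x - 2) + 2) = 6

Step 1. [-6*((x - 2) + 2) = 6] leading coefficient -6: divide by -6. So div: (x - 2) + 2 = -1.
Step 2. [(x - 2) + 2 = -1] the outer +2 inverts by subtracting 2. So sub: x - 2 = -3.
Step 3. [x - 2 = -3] the outer -2 inverts by adding 2. So sub: x = -1.

Answer: x ∈ {-1}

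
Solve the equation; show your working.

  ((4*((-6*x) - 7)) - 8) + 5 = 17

Step 1. [((4*((-6*x) - 7)) - 8) + 5 = 17] peel the +5: subtract 5 from each side, so sub: (4*((-6*x) - 7)) - 8 = 12.
Step 2. [(4*((-6*x) - 7)) - 8 = 12] 4 | LHS and 4 | 12: pull 4 out. So factor: ((-6*x) - 7) - 2 = 3.
Step 3. [((-6*x) - 7) - 2 = 3] peel the -2: add 2 from each side, so sub: (-6*x) - 7 = 5.
Step 4. [(-6*x) - 7 = 5] add 7: x sits inside (… - 7) ⇒ sub: -6*x = 12.
Step 5. [-6*x = 12] LHS = -6·(…); ÷-6 both sides. So div: x = -2.

Answer: x ∈ {-2}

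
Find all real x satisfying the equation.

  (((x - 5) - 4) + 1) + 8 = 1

Step 1. [(((x - 5) - 4) + 1) + 8 = 1] the outer +8 inverts by subtracting 8. So sub: ((x - 5) - 4) + 1 = -7.
Step 2. [((x - 5) - 4) + 1 = -7] 1 comes off first (subtract 1) ⇒ sub: (x - 5) - 4 = -8.
Step 3. [(x - 5) - 4 = -8] 4 comes off first (add 4) ⇒ sub: x - 5 = -4.
Step 4. [x - 5 = -4] peel the -5: add 5 from each side, so sub: x = 1.

Answer: x ∈ {1}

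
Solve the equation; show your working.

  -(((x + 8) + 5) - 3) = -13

Step 1. [-(((x + 8) + 5) - 3) = -13] flip signs both sides. So neg: ((x + 8) + 5) - 3 = 13.
Step 2. [((x + 8) + 5) - 3 = 13] add 3: x sits inside (… - 3) ⇒ sub: (x + 8) + 5 = 16.
Step 3. [(x + 8) + 5 = 16] subtract 5: x sits inside (… + 5). So sub: x + 8 = 11.
Step 4. [x + 8 = 11] the outer +8 inverts by subtracting 8, so sub: x = 3.

Answer: x ∈ {3}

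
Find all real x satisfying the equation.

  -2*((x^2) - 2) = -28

Step 1. [-2*((x^2) - 2) = -28] leading coefficient -2: divide by -2 ⇒ div: (x^2) - 2 = 14.
Step 2. [(x^2) - 2 = 14] 2 comes off first (add 2), so sub: x^2 = 16.
Step 3. [x^2 = 16] √ both sides: 16 ≥ 0 gives two branches. So sqrt: x = 4 or -4.

Answer: x ∈ {-4, 4}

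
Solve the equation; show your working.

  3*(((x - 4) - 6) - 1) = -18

Step 1. [3*(((x - 4) - 6) - 1) = -18] 3·(inner) — divide through by 3 ⇒ div: ((x - 4) - 6) - 1 = -6.
Step 2. [((x - 4) - 6) - 1 = -6] -1 is outermost — add 1 both sides. So sub: (x - 4) - 6 = -5.
Step 3. [(x - 4) - 6 = -5] -6 is outermost — add 6 both sides, so sub: x - 4 = 1.
Step 4. [x - 4 = 1] -4 is outermost — add 4 both sides. So sub: x = 5.

Answer: x ∈ {5}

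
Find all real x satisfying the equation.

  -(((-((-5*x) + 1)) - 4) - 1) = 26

Step 1. [-(((-((-5*x) + 1)) - 4) - 1) = 26] flip signs both sides, so neg: ((-((-5*x) + 1)) - 4) - 1 = -26.
Step 2. [((-((-5*x) + 1)) - 4) - 1 = -26] the outer -1 inverts by adding 1. So sub: (-((-5*x) + 1)) - 4 = -25.
Step 3. [(-((-5*x) + 1)) - 4 = -25] 4 comes off first (add 4), so sub: -((-5*x) + 1) = -21.
Step 4. [-((-5*x) + 1) = -21] leading − — multiply by −1 ⇒ neg: (-5*x) + 1 = 21.
Step 5. [(-5*x) + 1 = 21] +1 is outermost — subtract 1 both sides ⇒ sub: -5*x = 20.
Step 6. [-5*x = 20] divide by the outer -5. So div: x = -4.

Answer: x ∈ {-4}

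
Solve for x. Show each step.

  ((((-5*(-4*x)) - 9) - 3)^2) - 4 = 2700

Step 1. [((((-5*(-4*x)) - 9) - 3)^2) - 4 = 2700] add 4: x sits inside (… - 4) ⇒ sub: (((-5*(-4*x)) - 9) - 3)^2 = 2704.
Step 2. [(((-5*(-4*x)) - 9) - 3)^2 = 2704] LHS squared, RHS 2704 ≥ 0: apply √ (±) ⇒ sqrt: ((-5*(-4*x)) - 9) - 3 = 52 or -52.
Step 3. [((-5*(-4*x)) - 9) - 3 = 52 or -52] 3 comes off first (add 3) ⇒ sub: (-5*(-4*x)) - 9 = 55 or -49.
Step 4. [(-5*(-4*x)) - 9 = 55 or -49] -9 is outermost — add 9 both sides ⇒ sub: -5*(-4*x) = 64 or -40.
Step 5. [-5*(-4*x) = 64 or -40] divide by the outer -5. So div: -4*x = -64/5 or 8.
Step 6. [-4*x = -64/5 or 8] -4·(inner) — divide through by -4. So div: x = 16/5 or -2.

Answer: x ∈ {-2, 16/5}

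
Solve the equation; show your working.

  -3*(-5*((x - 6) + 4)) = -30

Step 1. [-3*(-5*((x - 6) + 4)) = -30] -3·(inner) — divide through by -3. So div: -5*((x - 6) + 4) = 10.
Step 2. [-5*((x - 6) + 4) = 10] -5·(inner) — divide through by -5. So div: (x - 6) + 4 = -2.
Step 3. [(x - 6) + 4 = -2] 4 comes off first (subtract 4). So sub: x - 6 = -6.
Step 4. [x - 6 = -6] peel the -6: add 6 from each side ⇒ sub: x = 0.

Answer: x ∈ {0}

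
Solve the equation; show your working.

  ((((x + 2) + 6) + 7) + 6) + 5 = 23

Step 1. [((((x + 2) + 6) + 7) + 6) + 5 = 23] 5 comes off first (subtract 5) ⇒ sub: (((x + 2) + 6) + 7) + 6 = 18.
Step 2. [(((x + 2) + 6) + 7) + 6 = 18] the outer +6 inverts by subtracting 6, so sub: ((x + 2) + 6) + 7 = 12.
Step 3. [((x + 2) + 6) + 7 = 12] peel the +7: subtract 7 from each side. So sub: (x + 2) + 6 = 5.
Step 4. [(x + 2) + 6 = 5] +6 is outermost — subtract 6 both sides, so sub: x + 2 = -1.
Step 5. [x + 2 = -1] +2 is outermost — subtract 2 both sides ⇒ sub: x = -3.

Answer: x ∈ {-3}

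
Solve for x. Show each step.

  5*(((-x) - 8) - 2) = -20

Step 1. [5*(((-x) - 8) - 2) = -20] 5 out front; divide by 5 ⇒ div: ((-x) - 8) - 2 = -4.
Step 2. [((-x) - 8) - 2 = -4] 2 comes off first (add 2). So sub: (-x) - 8 = -2.
Step 3. [(-x) - 8 = -2] add 8: x sits inside (… - 8) ⇒ sub: -x = 6.
Step 4. [-x = 6] LHS negated; negate both sides, so neg: x = -6.

Answer: x ∈ {-6}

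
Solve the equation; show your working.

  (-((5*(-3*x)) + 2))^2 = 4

Step 1. [(-((5*(-3*x)) + 2))^2 = 4] √ both sides: 4 ≥ 0 gives two branches, so sqrt: -((5*(-3*x)) + 2) = 2 or -2.
Step 2. [-((5*(-3*x)) + 2) = 2 or -2] LHS negated; negate both sides, so neg: (5*(-3*x)) + 2 = -2 or 2.
Step 3. [(5*(-3*x)) + 2 = -2 or 2] 2 comes off first (subtract 2) ⇒ sub: 5*(-3*x) = -4 or 0.
Step 4. [5*(-3*x) = -4 or 0] 5·(inner) — divide through by 5 ⇒ div: -3*x = -4/5 or 0.
Step 5. [-3*x = -4/5 or 0] -3 out front; divide by -3 ⇒ div: x = 4/15 or 0.

Answer: x ∈ {0, 4/15}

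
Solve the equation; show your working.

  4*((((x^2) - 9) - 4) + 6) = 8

Step 1. [4*((((x^2) - 9) - 4) + 6) = 8] 4·(inner) — divide through by 4, so div: (((x^2) - 9) - 4) + 6 = 2.
Step 2. [(((x^2) - 9) - 4) + 6 = 2] the outer +6 inverts by subtracting 6 ⇒ sub: ((x^2) - 9) - 4 = -4.
Step 3. [((x^2) - 9) - 4 = -4] 4 comes off first (add 4), so sub: (x^2) - 9 = 0.
Step 4. [(x^2) - 9 = 0] add 9: x sits inside (… - 9) ⇒ sub: x^2 = 9.
Step 5. [x^2 = 9] LHS squared, RHS 9 ≥ 0: apply √ (±), so sqrt: x = 3 or -3.

Answer: x ∈ {-3, 3}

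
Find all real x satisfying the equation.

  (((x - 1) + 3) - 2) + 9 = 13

Step 1. [(((x - 1) + 3) - 2) + 9 = 13] the outer +9 inverts by subtracting 9. So sub: ((x - 1) + 3) - 2 = 4.
Step 2. [((x - 1) + 3) - 2 = 4] the outer -2 inverts by adding 2, so sub: (x - 1) + 3 = 6.
Step 3. [(x - 1) + 3 = 6] the outer +3 inverts by subtracting 3, so sub: x - 1 = 3.
Step 4. [x - 1 = 3] add 1: x sits inside (… - 1). So sub: x = 4.

Answer: x ∈ {4}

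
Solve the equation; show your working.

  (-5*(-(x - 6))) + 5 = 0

Step 1. [(-5*(-(x - 6))) + 5 = 0] peel the +5: subtract 5 from each side, so sub: -5*(-(x - 6)) = -5.
Step 2. [-5*(-(x - 6)) = -5] leading coefficient -5: divide by -5 ⇒ div: -(x - 6) = 1.
Step 3. [-(x - 6) = 1] flip signs both sides ⇒ neg: x - 6 = -1.
Step 4. [x - 6 = -1] -6 is outermost — add 6 both sides. So sub: x = 5.

Answer: x ∈ {5}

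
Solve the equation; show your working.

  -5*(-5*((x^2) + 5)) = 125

Step 1. [-5*(-5*((x^2) + 5)) = 125] LHS = -5·(…); ÷-5 both sides. So div: -5*((x^2) + 5) = -25.
Step 2. [-5*((x^2) + 5) = -25] -5 out front; divide by -5, so div: (x^2) + 5 = 5.
Step 3. [(x^2) + 5 = 5] subtract 5: x sits inside (… + 5), so sub: x^2 = 0.
Step 4. [x^2 = 0] LHS squared, RHS 0 ≥ 0: apply √ (±), so sqrt: x = 0.

Answer: x ∈ {0}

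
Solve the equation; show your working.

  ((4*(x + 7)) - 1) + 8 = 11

Step 1. [((4*(x + 7)) - 1) + 8 = 11] the outer +8 inverts by subtracting 8 ⇒ sub: (4*(x + 7)) - 1 = 3.
Step 2. [(4*(x + 7)) - 1 = 3] the outer -1 inverts by adding 1. So sub: 4*(x + 7) = 4.
Step 3. [4*(x + 7) = 4] leading coefficient 4: divide by 4 ⇒ div: x + 7 = 1.
Step 4. [x + 7 = 1] 7 comes off first (subtract 7) ⇒ sub: x = -6.

Answer: x ∈ {-6}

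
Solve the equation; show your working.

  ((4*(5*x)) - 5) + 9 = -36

Step 1. [((4*(5*x)) - 5) + 9 = -36] 9 comes off first (subtract 9) ⇒ sub: (4*(5*x)) - 5 = -45.
Step 2. [(4*(5*x)) - 5 = -45] 5 comes off first (add 5). So sub: 4*(5*x) = -40.
Step 3. [4*(5*x) = -40] leading coefficient 4: divide by 4 ⇒ div: 5*x = -10.
Step 4. [5*x = -10] 5·(inner) — divide through by 5, so div: x = -2.

Answer: x ∈ {-2}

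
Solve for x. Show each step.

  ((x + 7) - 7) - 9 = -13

Step 1. [((x + 7) - 7) - 9 = -13] add 9: x sits inside (… - 9). So sub: (x + 7) - 7 = -4.
Step 2. [(x + 7) - 7 = -4] 7 comes off first (add 7) ⇒ sub: x + 7 = 3.
Step 3. [x + 7 = 3] +7 is outermost — subtract 7 both sides. So sub: x = -4.

Answer: x ∈ {-4}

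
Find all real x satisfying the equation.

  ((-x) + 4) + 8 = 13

Step 1. [((-x) + 4) + 8 = 13] the outer +8 inverts by subtracting 8. So sub: (-x) + 4 = 5.
Step 2. [(-x) + 4 = 5] subtract 4: x sits inside (… + 4). So sub: -x = 1.
Step 3. [-x = 1] flip signs both sides. So neg: x = -1.

Answer: x ∈ {-1}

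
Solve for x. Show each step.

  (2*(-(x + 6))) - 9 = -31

Step 1. [(2*(-(x + 6))) - 9 = -31] peel the -9: add 9 from each side ⇒ sub: 2*(-(x + 6)) = -22.
Step 2. [2*(-(x + 6)) = -22] divide by the outer 2. So div: -(x + 6) = -11.
Step 3. [-(x + 6) = -11] flip signs both sides. So neg: x + 6 = 11.
Step 4. [x + 6 = 11] subtract 6: x sits inside (… + 6) ⇒ sub: x = 5.

Answer: x ∈ {5}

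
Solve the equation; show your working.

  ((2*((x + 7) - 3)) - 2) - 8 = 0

Step 1. [((2*((x + 7) - 3)) - 2) - 8 = 0] -8 is outermost — add 8 both sides ⇒ sub: (2*((x + 7) - 3)) - 2 = 8.
Step 2. [(2*((x + 7) - 3)) - 2 = 8] -2 is outermost — add 2 both sides, so sub: 2*((x + 7) - 3) = 10.
Step 3. [2*((x + 7) - 3) = 10] divide by the outer 2 ⇒ div: (x + 7) - 3 = 5.
Step 4. [(x + 7) - 3 = 5] add 3: x sits inside (… - 3), so sub: x + 7 = 8.
Step 5. [x + 7 = 8] +7 is outermost — subtract 7 both sides, so sub: x = 1.

Answer: x ∈ {1}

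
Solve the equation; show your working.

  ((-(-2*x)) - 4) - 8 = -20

Step 1. [((-(-2*x)) - 4) - 8 = -20] add 8: x sits inside (… - 8), so sub: (-(-2*x)) - 4 = -12.
Step 2. [(-(-2*x)) - 4 = -12] 4 comes off first (add 4). So sub: -(-2*x) = -8.
Step 3. [-(-2*x) = -8] flip signs both sides. So neg: -2*x = 8.
Step 4. [-2*x = 8] -2 out front; divide by -2. So div: x = -4.

Answer: x ∈ {-4}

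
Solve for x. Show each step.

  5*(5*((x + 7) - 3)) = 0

Step 1. [5*(5*((x + 7) - 3)) = 0] 5 out front; divide by 5. So div: 5*((x + 7) - 3) = 0.
Step 2. [5*((x + 7) - 3) = 0] divide by the outer 5 ⇒ div: (x + 7) - 3 = 0.
Step 3. [(x + 7) - 3 = 0] -3 is outermost — add 3 both sides ⇒ sub: x + 7 = 3.
Step 4. [x + 7 = 3] +7 is outermost — subtract 7 both sides, so sub: x = -4.

Answer: x ∈ {-4}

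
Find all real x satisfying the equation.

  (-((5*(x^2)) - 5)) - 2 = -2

Step 1. [(-((5*(x^2)) - 5)) - 2 = -2] peel the -2: add 2 from each side ⇒ sub: -((5*(x^2)) - 5) = 0.
Step 2. [-((5*(x^2)) - 5) = 0] LHS negated; negate both sides ⇒ neg: (5*(x^2)) - 5 = 0.
Step 3. [(5*(x^2)) - 5 = 0] 5 | LHS and 5 | 0: pull 5 out ⇒ factor: (x^2) - 1 = 0.
Step 4. [(x^2) - 1 = 0] 1 comes off first (add 1). So sub: x^2 = 1.
Step 5. [x^2 = 1] √ both sides: 1 ≥ 0 gives two branches, so sqrt: x = 1 or -1.

Answer: x ∈ {-1, 1}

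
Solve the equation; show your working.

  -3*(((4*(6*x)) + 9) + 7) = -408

Step 1. [-3*(((4*(6*x)) + 9) + 7) = -408] divide by the outer -3 ⇒ div: ((4*(6*x)) + 9) + 7 = 136.
Step 2. [((4*(6*x)) + 9) + 7 = 136] the outer +7 inverts by subtracting 7 ⇒ sub: (4*(6*x)) + 9 = 129.
Step 3. [(4*(6*x)) + 9 = 129] peel the +9: subtract 9 from each side ⇒ sub: 4*(6*x) = 120.
Step 4. [4*(6*x) = 120] 4 out front; divide by 4. So div: 6*x = 30.
Step 5. [6*x = 30] 6·(inner) — divide through by 6. So div: x = 5.

Answer: x ∈ {5}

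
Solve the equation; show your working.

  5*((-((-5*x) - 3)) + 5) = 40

Step 1. [5*((-((-5*x) - 3)) + 5) = 40] 5·(inner) — divide through by 5 ⇒ div: (-((-5*x) - 3)) + 5 = 8.
Step 2. [(-((-5*x) - 3)) + 5 = 8] the outer +5 inverts by subtracting 5 ⇒ sub: -((-5*x) - 3) = 3.
Step 3. [-((-5*x) - 3) = 3] flip signs both sides. So neg: (-5*x) - 3 = -3.
Step 4. [(-5*x) - 3 = -3] -3 is outermost — add 3 both sides. So sub: -5*x = 0.
Step 5. [-5*x = 0] leading coefficient -5: divide by -5. So div: x = 0.

Answer: x ∈ {0}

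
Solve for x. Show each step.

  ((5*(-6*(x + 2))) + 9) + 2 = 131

Step 1. [((5*(-6*(x + 2))) + 9) + 2 = 131] the outer +2 inverts by subtracting 2 ⇒ sub: (5*(-6*(x + 2))) + 9 = 129.
Step 2. [(5*(-6*(x + 2))) + 9 = 129] the outer +9 inverts by subtracting 9. So sub: 5*(-6*(x + 2)) = 120.
Step 3. [5*(-6*(x + 2)) = 120] 5 out front; divide by 5. So div: -6*(x + 2) = 24.
Step 4. [-6*(x + 2) = 24] leading coefficient -6: divide by -6, so div: x + 2 = -4.
Step 5. [x + 2 = -4] the outer +2 inverts by subtracting 2 ⇒ sub: x = -6.

Answer: x ∈ {-6}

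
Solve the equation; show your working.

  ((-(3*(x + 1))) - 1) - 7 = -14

Step 1. [((-(3*(x + 1))) - 1) - 7 = -14] peel the -7: add 7 from each side, so sub: (-(3*(x + 1))) - 1 = -7.
Step 2. [(-(3*(x + 1))) - 1 = -7] add 1: x sits inside (… - 1). So sub: -(3*(x + 1)) = -6.
Step 3. [-(3*(x + 1)) = -6] LHS negated; negate both sides ⇒ neg: 3*(x + 1) = 6.
Step 4. [3*(x + 1) = 6] divide by the outer 3, so div: x + 1 = 2.
Step 5. [x + 1 = 2] subtract 1: x sits inside (… + 1) ⇒ sub: x = 1.

Answer: x ∈ {1}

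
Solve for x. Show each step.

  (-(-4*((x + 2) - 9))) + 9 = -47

Step 1. [(-(-4*((x + 2) - 9))) + 9 = -47] 9 comes off first (subtract 9), so sub: -(-4*((x + 2) - 9)) = -56.
Step 2. [-(-4*((x + 2) - 9)) = -56] flip signs both sides. So neg: -4*((x + 2) - 9) = 56.
Step 3. [-4*((x + 2) - 9) = 56] -4·(inner) — divide through by -4 ⇒ div: (x + 2) - 9 = -14.
Step 4. [(x + 2) - 9 = -14] add 9: x sits inside (… - 9) ⇒ sub: x + 2 = -5.
Step 5. [x + 2 = -5] peel the +2: subtract 2 from each side ⇒ sub: x = -7.

Answer: x ∈ {-7}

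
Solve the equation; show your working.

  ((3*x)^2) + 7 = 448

Step 1. [((3*x)^2) + 7 = 448] peel the +7: subtract 7 from each side. So sub: (3*x)^2 = 441.
Step 2. [(3*x)^2 = 441] LHS squared, RHS 441 ≥ 0: apply √ (±). So sqrt: 3*x = 21 or -21.
Step 3. [3*x = 21 or -21] LHS = 3·(…); ÷3 both sides ⇒ div: x = 7 or -7.

Answer: x ∈ {-7, 7}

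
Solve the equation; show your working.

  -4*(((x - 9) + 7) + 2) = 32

Step 1. [-4*(((x - 9) + 7) + 2) = 32] LHS = -4·(…); ÷-4 both sides, so div: ((x - 9) + 7) + 2 = -8.
Step 2. [((x - 9) + 7) + 2 = -8] peel the +2: subtract 2 from each side ⇒ sub: (x - 9) + 7 = -10.
Step 3. [(x - 9) + 7 = -10] peel the +7: subtract 7 from each side ⇒ sub: x - 9 = -17.
Step 4. [x - 9 = -17] -9 is outermost — add 9 both sides. So sub: x = -8.

Answer: x ∈ {-8}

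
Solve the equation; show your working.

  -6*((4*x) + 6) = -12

Step 1. [-6*((4*x) + 6) = -12] -6·(inner) — divide through by -6, so div: (4*x) + 6 = 2.
Step 2. [(4*x) + 6 = 2] subtract 6: x sits inside (… + 6), so sub: 4*x = -4.
Step 3. [4*x = -4] LHS = 4·(…); ÷4 both sides. So div: x = -1.

Answer: x ∈ {-1}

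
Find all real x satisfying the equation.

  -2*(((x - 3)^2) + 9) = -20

Step 1. [-2*(((x - 3)^2) + 9) = -20] LHS = -2·(…); ÷-2 both sides, so div: ((x - 3)^2) + 9 = 10.
Step 2. [((x - 3)^2) + 9 = 10] peel the +9: subtract 9 from each side. So sub: (x - 3)^2 = 1.
Step 3. [(x - 3)^2 = 1] LHS squared, RHS 1 ≥ 0: apply √ (±), so sqrt: x - 3 = 1 or -1.
Step 4. [x - 3 = 1 or -1] -3 is outermost — add 3 both sides, so sub: x = 4 or 2.

Answer: x ∈ {2, 4}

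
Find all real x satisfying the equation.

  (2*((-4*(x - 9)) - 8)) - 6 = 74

Step 1. [(2*((-4*(x - 9)) - 8)) - 6 = 74] add 6: x sits inside (… - 6). So sub: 2*((-4*(x - 9)) - 8) = 80.
Step 2. [2*((-4*(x - 9)) - 8) = 80] 2·(inner) — divide through by 2. So div: (-4*(x - 9)) - 8 = 40.
Step 3. [(-4*(x - 9)) - 8 = 40] -4 | LHS and -4 | 40: pull -4 out ⇒ factor: (x - 9) + 2 = -10.
Step 4. [(x - 9) + 2 = -10] +2 is outermost — subtract 2 both sides, so sub: x - 9 = -12.
Step 5. [x - 9 = -12] peel the -9: add 9 from each side, so sub: x = -3.

Answer: x ∈ {-3}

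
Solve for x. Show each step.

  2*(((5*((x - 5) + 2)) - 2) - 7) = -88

Step 1. [2*(((5*((x - 5) + 2)) - 2) - 7) = -88] 2·(inner) — divide through by 2. So div: ((5*((x - 5) + 2)) - 2) - 7 = -44.
Step 2. [((5*((x - 5) + 2)) - 2) - 7 = -44] peel the -7: add 7 from each side. So sub: (5*((x - 5) + 2)) - 2 = -37.
Step 3. [(5*((x - 5) + 2)) - 2 = -37] peel the -2: add 2 from each side, so sub: 5*((x - 5) + 2) = -35.
Step 4. [5*((x - 5) + 2) = -35] divide by the outer 5 ⇒ div: (x - 5) + 2 = -7.
Step 5. [(x - 5) + 2 = -7] +2 is outermost — subtract 2 both sides, so sub: x - 5 = -9.
Step 6. [x - 5 = -9] peel the -5: add 5 from each side, so sub: x = -4.

Answer: x ∈ {-4}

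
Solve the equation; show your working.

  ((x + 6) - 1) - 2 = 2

Step 1. [((x + 6) - 1) - 2 = 2] add 2: x sits inside (… - 2), so sub: (x + 6) - 1 = 4.
Step 2. [(x + 6) - 1 = 4] add 1: x sits inside (… - 1). So sub: x + 6 = 5.
Step 3. [x + 6 = 5] the outer +6 inverts by subtracting 6. So sub: x = -1.

Answer: x ∈ {-1}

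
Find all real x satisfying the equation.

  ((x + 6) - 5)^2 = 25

Step 1. [((x + 6) - 5)^2 = 25] 25 ≥ 0, LHS is (·)² — take ±√, so sqrt: (x + 6) - 5 = 5 or -5.
Step 2. [(x + 6) - 5 = 5 or -5] 5 comes off first (add 5), so sub: x + 6 = 10 or 0.
Step 3. [x + 6 = 10 or 0] +6 is outermost — subtract 6 both sides, so sub: x = 4 or -6.

Answer: x ∈ {-6, 4}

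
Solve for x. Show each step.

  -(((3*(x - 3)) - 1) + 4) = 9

Step 1. [-(((3*(x - 3)) - 1) + 4) = 9] LHS negated; negate both sides, so neg: ((3*(x - 3)) - 1) + 4 = -9.
Step 2. [((3*(x - 3)) - 1) + 4 = -9] +4 is outermost — subtract 4 both sides ⇒ sub: (3*(x - 3)) - 1 = -13.
Step 3. [(3*(x - 3)) - 1 = -13] add 1: x sits inside (… - 1) ⇒ sub: 3*(x - 3) = -12.
Step 4. [3*(x - 3) = -12] 3·(inner) — divide through by 3 ⇒ div: x - 3 = -4.
Step 5. [x - 3 = -4] peel the -3: add 3 from each side ⇒ sub: x = -1.

Answer: x ∈ {-1}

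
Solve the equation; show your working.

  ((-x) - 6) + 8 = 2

Step 1. [((-x) - 6) + 8 = 2] 8 comes off first (subtract 8), so sub: (-x) - 6 = -6.
Step 2. [(-x) - 6 = -6] the outer -6 inverts by adding 6, so sub: -x = 0.
Step 3. [-x = 0] leading − — multiply by −1, so neg: x = 0.

Answer: x ∈ {0}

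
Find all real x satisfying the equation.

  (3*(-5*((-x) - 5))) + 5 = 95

Step 1. [(3*(-5*((-x) - 5))) + 5 = 95] +5 is outermost — subtract 5 both sides ⇒ sub: 3*(-5*((-x) - 5)) = 90.
Step 2. [3*(-5*((-x) - 5)) = 90] divide by the outer 3. So div: -5*((-x) - 5) = 30.
Step 3. [-5*((-x) - 5) = 30] -5 out front; divide by -5. So div: (-x) - 5 = -6.
Step 4. [(-x) - 5 = -6] -5 is outermost — add 5 both sides. So sub: -x = -1.
Step 5. [-x = -1] flip signs both sides ⇒ neg: x = 1.

Answer: x ∈ {1}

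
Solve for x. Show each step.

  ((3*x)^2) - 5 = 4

Step 1. [((3*x)^2) - 5 = 4] 5 comes off first (add 5) ⇒ sub: (3*x)^2 = 9.
Step 2. [(3*x)^2 = 9] LHS squared, RHS 9 ≥ 0: apply √ (±) ⇒ sqrt: 3*x = 3 or -3.
Step 3. [3*x = 3 or -3] 3 out front; divide by 3. So div: x = 1 or -1.

Answer: x ∈ {-1, 1}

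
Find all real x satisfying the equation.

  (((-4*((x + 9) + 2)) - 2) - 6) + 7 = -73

Step 1. [(((-4*((x + 9) + 2)) - 2) - 6) + 7 = -73] 7 comes off first (subtract 7). So sub: ((-4*((x + 9) + 2)) - 2) - 6 = -80.
Step 2. [((-4*((x + 9) + 2)) - 2) - 6 = -80] -6 is outermost — add 6 both sides, so sub: (-4*((x + 9) + 2)) - 2 = -74.
Step 3. [(-4*((x + 9) + 2)) - 2 = -74] -2 is outermost — add 2 both sides ⇒ sub: -4*((x + 9) + 2) = -72.
Step 4. [-4*((x + 9) + 2) = -72] -4·(inner) — divide through by -4, so div: (x + 9) + 2 = 18.
Step 5. [(x + 9) + 2 = 18] peel the +2: subtract 2 from each side ⇒ sub: x + 9 = 16.
Step 6. [x + 9 = 16] peel the +9: subtract 9 from each side ⇒ sub: x = 7.

Answer: x ∈ {7}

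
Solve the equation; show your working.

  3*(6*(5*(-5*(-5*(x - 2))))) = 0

Step 1. [3*(6*(5*(-5*(-5*(x - 2))))) = 0] leading coefficient 3: divide by 3. So div: 6*(5*(-5*(-5*(x - 2)))) = 0.
Step 2. [6*(5*(-5*(-5*(x - 2)))) = 0] 6 out front; divide by 6, so div: 5*(-5*(-5*(x - 2))) = 0.
Step 3. [5*(-5*(-5*(x - 2))) = 0] 5·(inner) — divide through by 5 ⇒ div: -5*(-5*(x - 2)) = 0.
Step 4. [-5*(-5*(x - 2)) = 0] -5 out front; divide by -5, so div: -5*(x - 2) = 0.
Step 5. [-5*(x - 2) = 0] -5·(inner) — divide through by -5, so div: x - 2 = 0.
Step 6. [x - 2 = 0] 2 comes off first (add 2) ⇒ sub: x = 2.

Answer: x ∈ {2}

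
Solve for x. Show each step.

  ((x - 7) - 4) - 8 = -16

Step 1. [((x - 7) - 4) - 8 = -16] peel the -8: add 8 from each side, so sub: (x - 7) - 4 = -8.
Step 2. [(x - 7) - 4 = -8] -4 is outermost — add 4 both sides. So sub: x - 7 = -4.
Step 3. [x - 7 = -4] -7 is outermost — add 7 both sides ⇒ sub: x = 3.

Answer: x ∈ {3}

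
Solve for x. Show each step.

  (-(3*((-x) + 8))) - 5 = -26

Step 1. [(-(3*((-x) + 8))) - 5 = -26] peel the -5: add 5 from each side, so sub: -(3*((-x) + 8)) = -21.
Step 2. [-(3*((-x) + 8)) = -21] LHS negated; negate both sides. So neg: 3*((-x) + 8) = 21.
Step 3. [3*((-x) + 8) = 21] 3 out front; divide by 3, so div: (-x) + 8 = 7.
Step 4. [(-x) + 8 = 7] subtract 8: x sits inside (… + 8). So sub: -x = -1.
Step 5. [-x = -1] flip signs both sides. So neg: x = 1.

Answer: x ∈ {1}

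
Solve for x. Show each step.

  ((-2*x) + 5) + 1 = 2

Step 1. [((-2*x) + 5) + 1 = 2] the outer +1 inverts by subtracting 1, so sub: (-2*x) + 5 = 1.
Step 2. [(-2*x) + 5 = 1] the outer +5 inverts by subtracting 5, so sub: -2*x = -4.
Step 3. [-2*x = -4] leading coefficient -2: divide by -2, so div: x = 2.

Answer: x ∈ {2}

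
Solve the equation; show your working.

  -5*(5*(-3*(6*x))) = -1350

Step 1. [-5*(5*(-3*(6*x))) = -1350] LHS = -5·(…); ÷-5 both sides. So div: 5*(-3*(6*x)) = 270.
Step 2. [5*(-3*(6*x)) = 270] 5 out front; divide by 5. So div: -3*(6*x) = 54.
Step 3. [-3*(6*x) = 54] leading coefficient -3: divide by -3, so div: 6*x = -18.
Step 4. [6*x = -18] LHS = 6·(…); ÷6 both sides. So div: x = -3.

Answer: x ∈ {-3}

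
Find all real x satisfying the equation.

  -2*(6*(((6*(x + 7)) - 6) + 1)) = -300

Step 1. [-2*(6*(((6*(x + 7)) - 6) + 1)) = -300] divide by the outer -2, so div: 6*(((6*(x + 7)) - 6) + 1) = 150.
Step 2. [6*(((6*(x + 7)) - 6) + 1) = 150] divide by the outer 6. So div: ((6*(x + 7)) - 6) + 1 = 25.
Step 3. [((6*(x + 7)) - 6) + 1 = 25] +1 is outermost — subtract 1 both sides ⇒ sub: (6*(x + 7)) - 6 = 24.
Step 4. [(6*(x + 7)) - 6 = 24] common factor 6 (LHS and 24) — divide through. So factor: (x + 7) - 1 = 4.
Step 5. [(x + 7) - 1 = 4] -1 is outermost — add 1 both sides, so sub: x + 7 = 5.
Step 6. [x + 7 = 5] peel the +7: subtract 7 from each side, so sub: x = -2.

Answer: x ∈ {-2}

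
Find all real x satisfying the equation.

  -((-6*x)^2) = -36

Step 1. [-((-6*x)^2) = -36] flip signs both sides. So neg: (-6*x)^2 = 36.
Step 2. [(-6*x)^2 = 36] LHS squared, RHS 36 ≥ 0: apply √ (±), so sqrt: -6*x = 6 or -6.
Step 3. [-6*x = 6 or -6] LHS = -6·(…); ÷-6 both sides, so div: x = -1 or 1.

Answer: x ∈ {-1, 1}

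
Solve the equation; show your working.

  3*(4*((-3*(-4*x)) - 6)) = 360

Step 1. [3*(4*((-3*(-4*x)) - 6)) = 360] leading coefficient 3: divide by 3, so div: 4*((-3*(-4*x)) - 6) = 120.
Step 2. [4*((-3*(-4*x)) - 6) = 120] divide by the outer 4 ⇒ div: (-3*(-4*x)) - 6 = 30.
Step 3. [(-3*(-4*x)) - 6 = 30] -3 | LHS and -3 | 30: pull -3 out. So factor: (-4*x) + 2 = -10.
Step 4. [(-4*x) + 2 = -10] subtract 2: x sits inside (… + 2) ⇒ sub: -4*x = -12.
Step 5. [-4*x = -12] leading coefficient -4: divide by -4 ⇒ div: x = 3.

Answer: x ∈ {3}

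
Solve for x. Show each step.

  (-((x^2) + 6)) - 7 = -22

Step 1. [(-((x^2) + 6)) - 7 = -22] -7 is outermost — add 7 both sides. So sub: -((x^2) + 6) = -15.
Step 2. [-((x^2) + 6) = -15] flip signs both sides ⇒ neg: (x^2) + 6 = 15.
Step 3. [(x^2) + 6 = 15] +6 is outermost — subtract 6 both sides. So sub: x^2 = 9.
Step 4. [x^2 = 9] LHS squared, RHS 9 ≥ 0: apply √ (±). So sqrt: x = 3 or -3.

Answer: x ∈ {-3, 3}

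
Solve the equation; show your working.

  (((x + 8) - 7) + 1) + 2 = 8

Step 1. [(((x + 8) - 7) + 1) + 2 = 8] the outer +2 inverts by subtracting 2. So sub: ((x + 8) - 7) + 1 = 6.
Step 2. [((x + 8) - 7) + 1 = 6] the outer +1 inverts by subtracting 1 ⇒ sub: (x + 8) - 7 = 5.
Step 3. [(x + 8) - 7 = 5] 7 comes off first (add 7). So sub: x + 8 = 12.
Step 4. [x + 8 = 12] 8 comes off first (subtract 8). So sub: x = 4.

Answer: x ∈ {4}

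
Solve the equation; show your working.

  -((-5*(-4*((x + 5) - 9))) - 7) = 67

Step 1. [-((-5*(-4*((x + 5) - 9))) - 7) = 67] LHS negated; negate both sides. So neg: (-5*(-4*((x + 5) - 9))) - 7 = -67.
Step 2. [(-5*(-4*((x + 5) - 9))) - 7 = -67] add 7: x sits inside (… - 7). So sub: -5*(-4*((x + 5) - 9)) = -60.
Step 3. [-5*(-4*((x + 5) - 9)) = -60] -5·(inner) — divide through by -5 ⇒ div: -4*((x + 5) - 9) = 12.
Step 4. [-4*((x + 5) - 9) = 12] -4 out front; divide by -4, so div: (x + 5) - 9 = -3.
Step 5. [(x + 5) - 9 = -3] 9 comes off first (add 9) ⇒ sub: x + 5 = 6.
Step 6. [x + 5 = 6] the outer +5 inverts by subtracting 5. So sub: x = 1.

Answer: x ∈ {1}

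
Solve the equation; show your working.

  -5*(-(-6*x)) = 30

Step 1. [-5*(-(-6*x)) = 30] -5 out front; divide by -5 ⇒ div: -(-6*x) = -6.
Step 2. [-(-6*x) = -6] LHS negated; negate both sides. So neg: -6*x = 6.
Step 3. [-6*x = 6] leading coefficient -6: divide by -6 ⇒ div: x = -1.

Answer: x ∈ {-1}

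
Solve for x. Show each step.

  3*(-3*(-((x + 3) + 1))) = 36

Step 1. [3*(-3*(-((x + 3) + 1))) = 36] divide by the outer 3 ⇒ div: -3*(-((x + 3) + 1)) = 12.
Step 2. [-3*(-((x + 3) + 1)) = 12] -3·(inner) — divide through by -3. So div: -((x + 3) + 1) = -4.
Step 3. [-((x + 3) + 1) = -4] leading − — multiply by −1, so neg: (x + 3) + 1 = 4.
Step 4. [(x + 3) + 1 = 4] 1 comes off first (subtract 1), so sub: x + 3 = 3.
Step 5. [x + 3 = 3] subtract 3: x sits inside (… + 3) ⇒ sub: x = 0.

Answer: x ∈ {0}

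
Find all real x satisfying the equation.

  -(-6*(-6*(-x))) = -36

Step 1. [-(-6*(-6*(-x))) = -36] LHS negated; negate both sides. So neg: -6*(-6*(-x)) = 36.
Step 2. [-6*(-6*(-x)) = 36] LHS = -6·(…); ÷-6 both sides. So div: -6*(-x) = -6.
Step 3. [-6*(-x) = -6] LHS = -6·(…); ÷-6 both sides, so div: -x = 1.
Step 4. [-x = 1] flip signs both sides ⇒ neg: x = -1.

Answer: x ∈ {-1}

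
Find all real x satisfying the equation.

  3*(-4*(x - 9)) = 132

Step 1. [3*(-4*(x - 9)) = 132] leading coefficient 3: divide by 3, so div: -4*(x - 9) = 44.
Step 2. [-4*(x - 9) = 44] -4·(inner) — divide through by -4, so div: x - 9 = -11.
Step 3. [x - 9 = -11] add 9: x sits inside (… - 9) ⇒ sub: x = -2.

Answer: x ∈ {-2}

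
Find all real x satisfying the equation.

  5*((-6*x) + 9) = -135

Step 1. [5*((-6*x) + 9) = -135] 5 out front; divide by 5, so div: (-6*x) + 9 = -27.
Step 2. [(-6*x) + 9 = -27] 9 comes off first (subtract 9), so sub: -6*x = -36.
Step 3. [-6*x = -36] divide by the outer -6, so div: x = 6.

Answer: x ∈ {6}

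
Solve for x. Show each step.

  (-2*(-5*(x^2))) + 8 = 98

Step 1. [(-2*(-5*(x^2))) + 8 = 98] subtract 8: x sits inside (… + 8) ⇒ sub: -2*(-5*(x^2)) = 90.
Step 2. [-2*(-5*(x^2)) = 90] divide by the outer -2 ⇒ div: -5*(x^2) = -45.
Step 3. [-5*(x^2) = -45] leading coefficient -5: divide by -5. So div: x^2 = 9.
Step 4. [x^2 = 9] LHS squared, RHS 9 ≥ 0: apply √ (±) ⇒ sqrt: x = 3 or -3.

Answer: x ∈ {-3, 3}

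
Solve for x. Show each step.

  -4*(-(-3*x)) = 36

Step 1. [-4*(-(-3*x)) = 36] divide by the outer -4, so div: -(-3*x) = -9.
Step 2. [-(-3*x) = -9] LHS negated; negate both sides, so neg: -3*x = 9.
Step 3. [-3*x = 9] LHS = -3·(…); ÷-3 both sides, so div: x = -3.

Answer: x ∈ {-3}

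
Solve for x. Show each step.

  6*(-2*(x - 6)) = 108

Step 1. [6*(-2*(x - 6)) = 108] divide by the outer 6, so div: -2*(x - 6) = 18.
Step 2. [-2*(x - 6) = 18] leading coefficient -2: divide by -2, so div: x - 6 = -9.
Step 3. [x - 6 = -9] the outer -6 inverts by adding 6. So sub: x = -3.

Answer: x ∈ {-3}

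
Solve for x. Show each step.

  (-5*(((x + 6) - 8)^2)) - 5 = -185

Step 1. [(-5*(((x + 6) - 8)^2)) - 5 = -185] peel the -5: add 5 from each side. So sub: -5*(((x + 6) - 8)^2) = -180.
Step 2. [-5*(((x + 6) - 8)^2) = -180] divide by the outer -5. So div: ((x + 6) - 8)^2 = 36.
Step 3. [((x + 6) - 8)^2 = 36] LHS squared, RHS 36 ≥ 0: apply √ (±), so sqrt: (x + 6) - 8 = 6 or -6.
Step 4. [(x + 6) - 8 = 6 or -6] -8 is outermost — add 8 both sides ⇒ sub: x + 6 = 14 or 2.
Step 5. [x + 6 = 14 or 2] 6 comes off first (subtract 6), so sub: x = 8 or -4.

Answer: x ∈ {-4, 8}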